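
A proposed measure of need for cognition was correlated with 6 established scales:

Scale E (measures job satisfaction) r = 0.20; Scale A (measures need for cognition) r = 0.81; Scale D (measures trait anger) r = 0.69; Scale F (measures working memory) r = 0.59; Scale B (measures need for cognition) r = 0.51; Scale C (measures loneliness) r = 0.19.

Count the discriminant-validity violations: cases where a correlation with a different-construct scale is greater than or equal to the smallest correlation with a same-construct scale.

2

Convergent (same construct = need for cognition): Scale A, Scale B.
Smallest convergent = 0.51. Discriminant values: 0.20, 0.69, 0.59, 0.19; count ≥ 0.51 → 2.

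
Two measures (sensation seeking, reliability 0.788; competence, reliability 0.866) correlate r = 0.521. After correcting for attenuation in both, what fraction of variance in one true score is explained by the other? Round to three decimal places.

Disattenuated r = 0.521 / √(0.788 × 0.866) = 0.521 / 0.8261 = 0.6307.
Shared true-score variance = 0.6307² = 0.3978 ≈ 0.398.

0.398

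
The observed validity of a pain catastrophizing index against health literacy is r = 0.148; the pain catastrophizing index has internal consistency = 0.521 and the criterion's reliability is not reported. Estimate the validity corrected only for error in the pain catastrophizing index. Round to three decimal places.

Single correction: r_c = r_obs / √r_xx = 0.148 / √0.521 = 0.148 / 0.7218 ≈ 0.205.

0.205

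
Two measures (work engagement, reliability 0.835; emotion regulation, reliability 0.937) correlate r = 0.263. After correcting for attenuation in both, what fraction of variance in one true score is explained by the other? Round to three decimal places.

0.088

Disattenuated r = 0.263 / √(0.835 × 0.937) = 0.263 / 0.8845 = 0.2973.
Shared true-score variance = 0.2973² = 0.0884 ≈ 0.088.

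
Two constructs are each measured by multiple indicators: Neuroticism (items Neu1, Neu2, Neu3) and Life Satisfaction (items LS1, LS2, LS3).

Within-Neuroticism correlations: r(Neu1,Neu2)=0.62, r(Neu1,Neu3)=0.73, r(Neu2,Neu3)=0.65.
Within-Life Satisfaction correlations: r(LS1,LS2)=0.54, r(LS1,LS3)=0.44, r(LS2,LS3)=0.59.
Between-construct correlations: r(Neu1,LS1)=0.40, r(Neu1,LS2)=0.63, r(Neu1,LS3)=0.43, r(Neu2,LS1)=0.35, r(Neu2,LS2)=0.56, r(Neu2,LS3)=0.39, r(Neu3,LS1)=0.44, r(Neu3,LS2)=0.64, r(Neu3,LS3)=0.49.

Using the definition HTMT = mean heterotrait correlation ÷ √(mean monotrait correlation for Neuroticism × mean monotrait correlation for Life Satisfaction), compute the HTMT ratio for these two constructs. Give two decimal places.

0.81

Between-construct mean = 4.33/9 = 0.4811.
Mean within-Neu = 2.00/3 = 0.6667; mean within-LS = 1.57/3 = 0.5233.
Geometric mean = √(0.6667 × 0.5233) = 0.5907.
HTMT = 0.4811 / 0.5907 = 0.81.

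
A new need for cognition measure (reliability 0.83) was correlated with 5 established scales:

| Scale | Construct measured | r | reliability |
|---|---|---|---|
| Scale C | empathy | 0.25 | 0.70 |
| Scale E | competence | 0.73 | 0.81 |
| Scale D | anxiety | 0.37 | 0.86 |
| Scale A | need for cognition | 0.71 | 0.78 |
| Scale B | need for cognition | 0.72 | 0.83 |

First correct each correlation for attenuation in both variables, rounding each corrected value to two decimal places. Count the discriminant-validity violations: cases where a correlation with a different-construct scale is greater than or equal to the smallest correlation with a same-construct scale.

Disattenuated r (r / √(r_scale · r_new)):
  Scale C (disc): 0.25 / √(0.70·0.83) = 0.33
  Scale E (disc): 0.73 / √(0.81·0.83) = 0.89
  Scale D (disc): 0.37 / √(0.86·0.83) = 0.44
  Scale A (conv): 0.71 / √(0.78·0.83) = 0.88
  Scale B (conv): 0.72 / √(0.83·0.83) = 0.87
Smallest convergent = 0.87. Discriminant values: 0.33, 0.89, 0.44; count ≥ 0.87 → 1.

1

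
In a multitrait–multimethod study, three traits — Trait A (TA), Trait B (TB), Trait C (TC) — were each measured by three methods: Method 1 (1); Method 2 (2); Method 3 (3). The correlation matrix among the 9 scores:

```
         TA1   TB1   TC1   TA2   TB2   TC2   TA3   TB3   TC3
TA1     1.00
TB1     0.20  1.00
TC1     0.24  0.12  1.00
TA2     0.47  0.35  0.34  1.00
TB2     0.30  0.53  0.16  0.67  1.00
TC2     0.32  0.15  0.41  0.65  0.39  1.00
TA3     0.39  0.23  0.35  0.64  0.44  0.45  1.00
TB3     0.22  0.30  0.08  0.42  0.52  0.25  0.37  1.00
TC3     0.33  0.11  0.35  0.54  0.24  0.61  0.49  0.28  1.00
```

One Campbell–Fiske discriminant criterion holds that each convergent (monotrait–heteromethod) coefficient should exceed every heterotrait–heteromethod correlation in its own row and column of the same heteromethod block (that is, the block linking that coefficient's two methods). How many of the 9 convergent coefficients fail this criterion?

1

Checking each validity diagonal entry against its comparison values:
TA (methods 1·2): 0.47 vs {0.30, 0.35, 0.32, 0.34} → pass.
TA (methods 1·3): 0.39 vs {0.22, 0.23, 0.33, 0.35} → pass.
TA (methods 2·3): 0.64 vs {0.42, 0.44, 0.54, 0.45} → pass.
TB (methods 1·2): 0.53 vs {0.35, 0.30, 0.15, 0.16} → pass.
TB (methods 1·3): 0.30 vs {0.23, 0.22, 0.11, 0.08} → pass.
TB (methods 2·3): 0.52 vs {0.44, 0.42, 0.24, 0.25} → pass.
TC (methods 1·2): 0.41 vs {0.34, 0.32, 0.16, 0.15} → pass.
TC (methods 1·3): 0.35 vs {0.35, 0.33, 0.08, 0.11} → fail.
TC (methods 2·3): 0.61 vs {0.45, 0.54, 0.25, 0.24} → pass.
1 of 9 fail.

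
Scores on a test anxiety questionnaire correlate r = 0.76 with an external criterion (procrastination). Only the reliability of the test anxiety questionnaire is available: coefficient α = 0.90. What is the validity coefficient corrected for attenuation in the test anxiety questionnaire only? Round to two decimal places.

Single correction: r_c = r_obs / √r_xx = 0.76 / √0.90 = 0.76 / 0.9487 ≈ 0.80.

0.80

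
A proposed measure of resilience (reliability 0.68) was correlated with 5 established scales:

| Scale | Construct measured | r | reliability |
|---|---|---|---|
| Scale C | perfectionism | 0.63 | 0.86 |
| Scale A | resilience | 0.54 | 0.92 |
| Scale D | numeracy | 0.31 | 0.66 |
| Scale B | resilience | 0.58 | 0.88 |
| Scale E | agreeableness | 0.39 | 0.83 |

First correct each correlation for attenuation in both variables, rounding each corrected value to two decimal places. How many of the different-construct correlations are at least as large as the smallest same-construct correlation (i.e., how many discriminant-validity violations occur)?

1

Disattenuated r (r / √(r_scale · r_new)):
  Scale C (disc): 0.63 / √(0.86·0.68) = 0.82
  Scale A (conv): 0.54 / √(0.92·0.68) = 0.68
  Scale D (disc): 0.31 / √(0.66·0.68) = 0.46
  Scale B (conv): 0.58 / √(0.88·0.68) = 0.75
  Scale E (disc): 0.39 / √(0.83·0.68) = 0.52
Smallest convergent = 0.68. Discriminant values: 0.82, 0.46, 0.52; count ≥ 0.68 → 1.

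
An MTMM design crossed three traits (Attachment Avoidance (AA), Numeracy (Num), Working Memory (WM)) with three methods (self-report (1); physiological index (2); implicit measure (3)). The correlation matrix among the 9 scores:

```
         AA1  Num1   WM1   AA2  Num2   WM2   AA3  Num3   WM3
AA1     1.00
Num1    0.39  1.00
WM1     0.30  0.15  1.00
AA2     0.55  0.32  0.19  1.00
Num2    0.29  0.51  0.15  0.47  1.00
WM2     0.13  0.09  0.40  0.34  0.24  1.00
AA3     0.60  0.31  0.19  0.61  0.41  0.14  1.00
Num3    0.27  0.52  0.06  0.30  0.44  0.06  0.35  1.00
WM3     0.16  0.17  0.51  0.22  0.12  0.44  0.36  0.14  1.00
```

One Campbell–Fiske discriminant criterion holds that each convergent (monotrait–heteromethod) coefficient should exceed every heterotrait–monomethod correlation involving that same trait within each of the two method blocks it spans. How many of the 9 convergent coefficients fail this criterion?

1

Convergent coefficients and their comparison sets:
AA (methods 1·2): 0.55 vs {0.39, 0.47, 0.30, 0.34} → pass.
AA (methods 1·3): 0.60 vs {0.39, 0.35, 0.30, 0.36} → pass.
AA (methods 2·3): 0.61 vs {0.47, 0.35, 0.34, 0.36} → pass.
Num (methods 1·2): 0.51 vs {0.39, 0.47, 0.15, 0.24} → pass.
Num (methods 1·3): 0.52 vs {0.39, 0.35, 0.15, 0.14} → pass.
Num (methods 2·3): 0.44 vs {0.47, 0.35, 0.24, 0.14} → fail.
WM (methods 1·2): 0.40 vs {0.30, 0.34, 0.15, 0.24} → pass.
WM (methods 1·3): 0.51 vs {0.30, 0.36, 0.15, 0.14} → pass.
WM (methods 2·3): 0.44 vs {0.34, 0.36, 0.24, 0.14} → pass.
1 of 9 fail.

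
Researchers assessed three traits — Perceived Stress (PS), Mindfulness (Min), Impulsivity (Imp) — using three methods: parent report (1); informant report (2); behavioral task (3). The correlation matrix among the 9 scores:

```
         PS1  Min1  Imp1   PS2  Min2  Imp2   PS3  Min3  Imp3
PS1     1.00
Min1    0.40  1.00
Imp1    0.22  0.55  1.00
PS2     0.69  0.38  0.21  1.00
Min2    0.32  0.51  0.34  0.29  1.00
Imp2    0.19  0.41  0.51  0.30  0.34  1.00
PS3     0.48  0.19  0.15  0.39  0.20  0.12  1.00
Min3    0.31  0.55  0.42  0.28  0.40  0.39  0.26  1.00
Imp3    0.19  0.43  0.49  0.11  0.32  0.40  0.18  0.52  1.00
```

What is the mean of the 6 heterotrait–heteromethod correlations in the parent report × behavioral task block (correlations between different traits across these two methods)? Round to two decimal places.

HTHM values (method 1 × method 3): 0.31, 0.19, 0.19, 0.43, 0.15, 0.42; mean = 1.69/6 = 0.28.

0.28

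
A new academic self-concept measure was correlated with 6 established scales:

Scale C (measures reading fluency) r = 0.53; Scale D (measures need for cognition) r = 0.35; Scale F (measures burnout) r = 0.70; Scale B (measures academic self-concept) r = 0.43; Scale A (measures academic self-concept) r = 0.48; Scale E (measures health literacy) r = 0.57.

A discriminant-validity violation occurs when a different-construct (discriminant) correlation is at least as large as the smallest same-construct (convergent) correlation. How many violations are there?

Convergent (same construct = academic self-concept): Scale B, Scale A.
Smallest convergent = 0.43. Discriminant values: 0.53, 0.35, 0.70, 0.57; count ≥ 0.43 → 3.

3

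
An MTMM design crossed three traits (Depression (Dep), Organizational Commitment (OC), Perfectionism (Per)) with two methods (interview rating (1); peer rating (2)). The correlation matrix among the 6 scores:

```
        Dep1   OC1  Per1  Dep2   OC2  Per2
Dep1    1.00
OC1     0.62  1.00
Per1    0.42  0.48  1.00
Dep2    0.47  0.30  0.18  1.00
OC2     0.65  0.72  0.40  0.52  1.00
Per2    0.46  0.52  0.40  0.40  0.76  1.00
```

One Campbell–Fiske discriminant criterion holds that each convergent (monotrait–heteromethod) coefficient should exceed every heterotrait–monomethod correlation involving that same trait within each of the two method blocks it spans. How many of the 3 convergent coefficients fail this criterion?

3

Convergent coefficients and their comparison sets:
Dep (methods 1·2): 0.47 vs {0.62, 0.52, 0.42, 0.40} → fail.
OC (methods 1·2): 0.72 vs {0.62, 0.52, 0.48, 0.76} → fail.
Per (methods 1·2): 0.40 vs {0.42, 0.40, 0.48, 0.76} → fail.
3 of 3 fail.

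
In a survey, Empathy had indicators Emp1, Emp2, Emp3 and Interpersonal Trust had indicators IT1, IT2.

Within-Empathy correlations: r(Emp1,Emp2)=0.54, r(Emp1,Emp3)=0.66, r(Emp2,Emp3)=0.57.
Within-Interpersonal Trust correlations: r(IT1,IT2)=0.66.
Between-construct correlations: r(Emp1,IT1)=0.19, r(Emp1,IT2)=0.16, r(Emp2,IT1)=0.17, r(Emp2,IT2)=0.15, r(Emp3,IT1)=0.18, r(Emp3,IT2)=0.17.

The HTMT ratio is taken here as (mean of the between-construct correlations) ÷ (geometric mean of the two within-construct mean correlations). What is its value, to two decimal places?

0.27

Mean between = 1.02/6 = 0.1700.
Mean within-Emp = 1.77/3 = 0.5900; mean within-IT = 0.66/1 = 0.6600.
Geometric mean = √(0.5900 × 0.6600) = 0.6240.
HTMT = 0.1700 / 0.6240 = 0.27.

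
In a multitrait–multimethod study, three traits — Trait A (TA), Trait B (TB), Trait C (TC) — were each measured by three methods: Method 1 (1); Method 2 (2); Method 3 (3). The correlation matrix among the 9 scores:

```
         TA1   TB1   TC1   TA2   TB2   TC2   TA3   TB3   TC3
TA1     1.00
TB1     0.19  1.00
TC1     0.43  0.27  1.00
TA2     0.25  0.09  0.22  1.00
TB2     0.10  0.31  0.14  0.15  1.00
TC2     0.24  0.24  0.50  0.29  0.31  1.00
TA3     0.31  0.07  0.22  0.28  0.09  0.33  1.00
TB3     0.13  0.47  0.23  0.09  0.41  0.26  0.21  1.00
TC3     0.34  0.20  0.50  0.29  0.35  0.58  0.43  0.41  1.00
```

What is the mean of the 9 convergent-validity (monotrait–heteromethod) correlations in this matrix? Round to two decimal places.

Convergent values: 0.25, 0.31, 0.28, 0.31, 0.47, 0.41, 0.50, 0.50, 0.58; mean = 3.61/9 = 0.40.

0.40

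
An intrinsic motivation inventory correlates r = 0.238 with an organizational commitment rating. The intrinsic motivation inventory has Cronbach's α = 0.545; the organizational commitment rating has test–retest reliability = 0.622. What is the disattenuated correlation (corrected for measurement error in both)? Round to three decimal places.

0.409

r_true = r_obs / √(r_xx · r_yy) = 0.238 / √(0.545 × 0.622) = 0.238 / √0.338990 = 0.238 / 0.5822 ≈ 0.409.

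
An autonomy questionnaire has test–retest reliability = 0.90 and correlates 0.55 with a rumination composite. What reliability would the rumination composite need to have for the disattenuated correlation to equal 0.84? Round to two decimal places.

r_true = r_obs / √(r_xx · r_yy) ⇒ 0.84 = 0.55 / √(0.90 · r_yy).
√(0.90 · r_yy) = 0.55 / 0.84 = 0.6548; 0.90 · r_yy = 0.4288; r_yy = 0.4288 / 0.90 ≈ 0.48.

0.48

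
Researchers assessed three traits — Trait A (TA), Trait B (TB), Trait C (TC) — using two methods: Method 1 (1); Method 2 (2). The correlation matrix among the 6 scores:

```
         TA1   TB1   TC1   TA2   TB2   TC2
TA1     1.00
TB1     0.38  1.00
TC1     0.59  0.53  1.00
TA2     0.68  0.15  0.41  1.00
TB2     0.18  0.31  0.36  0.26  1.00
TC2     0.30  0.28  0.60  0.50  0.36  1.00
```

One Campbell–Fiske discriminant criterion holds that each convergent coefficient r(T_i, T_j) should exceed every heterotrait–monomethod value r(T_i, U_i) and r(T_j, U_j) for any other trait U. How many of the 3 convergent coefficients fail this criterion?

Each convergent coefficient versus the relevant comparison correlations:
TA (methods 1·2): 0.68 vs {0.38, 0.26, 0.59, 0.50} → pass.
TB (methods 1·2): 0.31 vs {0.38, 0.26, 0.53, 0.36} → fail.
TC (methods 1·2): 0.60 vs {0.59, 0.50, 0.53, 0.36} → pass.
1 of 3 fail.

1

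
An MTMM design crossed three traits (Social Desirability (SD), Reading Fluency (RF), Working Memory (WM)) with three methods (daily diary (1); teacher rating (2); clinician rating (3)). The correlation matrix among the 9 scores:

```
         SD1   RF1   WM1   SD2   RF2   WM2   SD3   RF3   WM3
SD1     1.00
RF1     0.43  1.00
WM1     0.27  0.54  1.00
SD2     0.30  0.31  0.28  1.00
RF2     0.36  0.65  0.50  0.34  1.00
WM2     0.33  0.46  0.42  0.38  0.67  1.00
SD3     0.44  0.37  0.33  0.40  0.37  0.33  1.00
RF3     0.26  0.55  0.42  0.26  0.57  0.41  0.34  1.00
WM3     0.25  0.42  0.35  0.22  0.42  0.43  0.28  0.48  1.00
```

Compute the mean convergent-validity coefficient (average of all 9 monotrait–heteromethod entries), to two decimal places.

0.46

Convergent values: 0.30, 0.44, 0.40, 0.65, 0.55, 0.57, 0.42, 0.35, 0.43; mean = 4.11/9 = 0.46.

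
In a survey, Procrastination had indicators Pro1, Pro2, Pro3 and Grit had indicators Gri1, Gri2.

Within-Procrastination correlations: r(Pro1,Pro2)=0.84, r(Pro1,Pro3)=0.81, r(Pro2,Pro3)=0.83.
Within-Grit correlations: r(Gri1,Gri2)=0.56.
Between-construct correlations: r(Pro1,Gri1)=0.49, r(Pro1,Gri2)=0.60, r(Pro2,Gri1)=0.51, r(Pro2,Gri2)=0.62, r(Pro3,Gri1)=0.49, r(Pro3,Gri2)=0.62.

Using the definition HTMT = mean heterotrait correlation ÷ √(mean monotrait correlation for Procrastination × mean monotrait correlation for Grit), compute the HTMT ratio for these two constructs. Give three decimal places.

Mean between = 3.33/6 = 0.5550.
Mean within-Pro = 2.48/3 = 0.8267; mean within-Gri = 0.56/1 = 0.5600.
Geometric mean = √(0.8267 × 0.5600) = 0.6804.
HTMT = 0.5550 / 0.6804 = 0.816.

0.816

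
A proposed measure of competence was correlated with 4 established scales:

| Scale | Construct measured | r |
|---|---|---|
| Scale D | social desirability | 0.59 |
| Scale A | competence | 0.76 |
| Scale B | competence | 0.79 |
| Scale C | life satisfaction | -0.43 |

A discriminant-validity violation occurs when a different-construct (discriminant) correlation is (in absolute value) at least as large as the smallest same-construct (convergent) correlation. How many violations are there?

Convergent (same construct = competence): Scale A, Scale B.
Smallest convergent = 0.76. Discriminant |r|: 0.59, 0.43; count ≥ 0.76 → 0.

0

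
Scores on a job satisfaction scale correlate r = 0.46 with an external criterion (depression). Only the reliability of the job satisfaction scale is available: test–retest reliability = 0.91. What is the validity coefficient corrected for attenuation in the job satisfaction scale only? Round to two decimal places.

Single correction: r_c = r_obs / √r_xx = 0.46 / √0.91 = 0.46 / 0.9539 ≈ 0.48.

0.48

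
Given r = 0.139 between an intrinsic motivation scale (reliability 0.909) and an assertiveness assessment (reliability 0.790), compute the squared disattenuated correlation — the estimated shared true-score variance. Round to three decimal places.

0.027

Disattenuated r = 0.139 / √(0.909 × 0.790) = 0.139 / 0.8474 = 0.1640.
Shared true-score variance = 0.1640² = 0.0269 ≈ 0.027.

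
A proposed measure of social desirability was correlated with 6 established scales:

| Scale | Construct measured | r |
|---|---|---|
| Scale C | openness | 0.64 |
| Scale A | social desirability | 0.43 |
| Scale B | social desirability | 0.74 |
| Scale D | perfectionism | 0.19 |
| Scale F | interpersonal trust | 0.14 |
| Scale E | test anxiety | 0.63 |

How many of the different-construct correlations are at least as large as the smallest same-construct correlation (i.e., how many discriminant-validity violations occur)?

Convergent (same construct = social desirability): Scale A, Scale B.
Smallest convergent = 0.43. Discriminant values: 0.64, 0.19, 0.14, 0.63; count ≥ 0.43 → 2.

2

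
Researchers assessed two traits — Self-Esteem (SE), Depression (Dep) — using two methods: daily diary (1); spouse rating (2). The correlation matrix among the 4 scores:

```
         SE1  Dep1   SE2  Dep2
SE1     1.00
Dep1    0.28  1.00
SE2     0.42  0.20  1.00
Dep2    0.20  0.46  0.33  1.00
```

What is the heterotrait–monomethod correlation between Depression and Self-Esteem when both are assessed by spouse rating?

0.33

Different traits, same method: r(Dep2, SE2) = 0.33.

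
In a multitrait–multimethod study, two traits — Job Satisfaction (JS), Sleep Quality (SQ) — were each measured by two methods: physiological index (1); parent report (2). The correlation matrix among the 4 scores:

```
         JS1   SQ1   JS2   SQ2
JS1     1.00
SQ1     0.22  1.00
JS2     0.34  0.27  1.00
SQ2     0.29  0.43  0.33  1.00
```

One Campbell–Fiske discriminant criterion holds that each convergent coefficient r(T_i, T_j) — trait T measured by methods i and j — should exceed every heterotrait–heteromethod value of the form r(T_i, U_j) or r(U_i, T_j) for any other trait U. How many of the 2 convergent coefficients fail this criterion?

Checking each validity diagonal entry against its comparison values:
JS (methods 1·2): 0.34 vs {0.29, 0.27} → pass.
SQ (methods 1·2): 0.43 vs {0.27, 0.29} → pass.
0 of 2 fail.

0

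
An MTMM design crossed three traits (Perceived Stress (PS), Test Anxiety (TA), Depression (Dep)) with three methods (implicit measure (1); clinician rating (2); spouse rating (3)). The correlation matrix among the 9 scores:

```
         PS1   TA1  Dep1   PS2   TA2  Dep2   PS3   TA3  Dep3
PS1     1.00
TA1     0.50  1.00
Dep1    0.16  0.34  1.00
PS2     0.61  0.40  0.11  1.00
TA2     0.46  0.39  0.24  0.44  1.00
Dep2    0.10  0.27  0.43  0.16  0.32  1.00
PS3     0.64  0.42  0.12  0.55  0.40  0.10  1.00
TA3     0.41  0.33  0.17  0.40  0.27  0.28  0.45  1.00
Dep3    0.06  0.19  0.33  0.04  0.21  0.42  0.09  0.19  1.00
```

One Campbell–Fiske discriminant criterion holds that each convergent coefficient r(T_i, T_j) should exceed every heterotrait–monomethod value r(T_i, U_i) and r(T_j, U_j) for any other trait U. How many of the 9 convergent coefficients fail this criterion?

4

Convergent coefficients and their comparison sets:
PS (methods 1·2): 0.61 vs {0.50, 0.44, 0.16, 0.16} → pass.
PS (methods 1·3): 0.64 vs {0.50, 0.45, 0.16, 0.09} → pass.
PS (methods 2·3): 0.55 vs {0.44, 0.45, 0.16, 0.09} → pass.
TA (methods 1·2): 0.39 vs {0.50, 0.44, 0.34, 0.32} → fail.
TA (methods 1·3): 0.33 vs {0.50, 0.45, 0.34, 0.19} → fail.
TA (methods 2·3): 0.27 vs {0.44, 0.45, 0.32, 0.19} → fail.
Dep (methods 1·2): 0.43 vs {0.16, 0.16, 0.34, 0.32} → pass.
Dep (methods 1·3): 0.33 vs {0.16, 0.09, 0.34, 0.19} → fail.
Dep (methods 2·3): 0.42 vs {0.16, 0.09, 0.32, 0.19} → pass.
4 of 9 fail.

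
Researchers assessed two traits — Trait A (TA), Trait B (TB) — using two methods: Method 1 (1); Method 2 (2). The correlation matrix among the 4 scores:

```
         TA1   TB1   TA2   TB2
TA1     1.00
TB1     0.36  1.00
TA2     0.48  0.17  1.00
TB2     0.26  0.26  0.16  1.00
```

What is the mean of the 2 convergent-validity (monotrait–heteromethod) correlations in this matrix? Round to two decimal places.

0.37

Convergent values: 0.48, 0.26; mean = 0.74/2 = 0.37.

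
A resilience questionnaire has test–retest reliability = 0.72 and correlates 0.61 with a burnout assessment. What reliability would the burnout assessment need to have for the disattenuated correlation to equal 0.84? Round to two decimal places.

0.73

r_true = r_obs / √(r_xx · r_yy) ⇒ 0.84 = 0.61 / √(0.72 · r_yy).
√(0.72 · r_yy) = 0.61 / 0.84 = 0.7262; 0.72 · r_yy = 0.5274; r_yy = 0.5274 / 0.72 ≈ 0.73.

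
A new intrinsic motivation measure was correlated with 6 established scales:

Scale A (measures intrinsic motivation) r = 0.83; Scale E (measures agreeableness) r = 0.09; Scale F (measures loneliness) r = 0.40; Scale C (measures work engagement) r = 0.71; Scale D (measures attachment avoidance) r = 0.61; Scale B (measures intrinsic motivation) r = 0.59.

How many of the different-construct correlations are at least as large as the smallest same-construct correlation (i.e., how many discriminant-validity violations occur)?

2

Convergent (same construct = intrinsic motivation): Scale A, Scale B.
Smallest convergent = 0.59. Discriminant values: 0.09, 0.40, 0.71, 0.61; count ≥ 0.59 → 2.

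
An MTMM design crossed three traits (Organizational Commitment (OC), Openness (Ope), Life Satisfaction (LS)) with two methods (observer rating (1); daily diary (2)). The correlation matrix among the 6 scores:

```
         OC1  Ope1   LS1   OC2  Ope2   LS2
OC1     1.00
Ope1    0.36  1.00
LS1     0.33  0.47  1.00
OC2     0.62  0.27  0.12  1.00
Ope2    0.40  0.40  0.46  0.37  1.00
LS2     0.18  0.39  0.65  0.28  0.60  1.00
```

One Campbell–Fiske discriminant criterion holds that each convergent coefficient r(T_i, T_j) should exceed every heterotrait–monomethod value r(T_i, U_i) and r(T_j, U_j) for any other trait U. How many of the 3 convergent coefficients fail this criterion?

Convergent coefficients and their comparison sets:
OC (methods 1·2): 0.62 vs {0.36, 0.37, 0.33, 0.28} → pass.
Ope (methods 1·2): 0.40 vs {0.36, 0.37, 0.47, 0.60} → fail.
LS (methods 1·2): 0.65 vs {0.33, 0.28, 0.47, 0.60} → pass.
1 of 3 fail.

1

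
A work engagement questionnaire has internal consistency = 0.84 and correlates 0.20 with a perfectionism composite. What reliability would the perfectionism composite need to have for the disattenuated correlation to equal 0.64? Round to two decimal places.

r_true = r_obs / √(r_xx · r_yy) ⇒ 0.64 = 0.20 / √(0.84 · r_yy).
√(0.84 · r_yy) = 0.20 / 0.64 = 0.3125; 0.84 · r_yy = 0.0977; r_yy = 0.0977 / 0.84 ≈ 0.12.

0.12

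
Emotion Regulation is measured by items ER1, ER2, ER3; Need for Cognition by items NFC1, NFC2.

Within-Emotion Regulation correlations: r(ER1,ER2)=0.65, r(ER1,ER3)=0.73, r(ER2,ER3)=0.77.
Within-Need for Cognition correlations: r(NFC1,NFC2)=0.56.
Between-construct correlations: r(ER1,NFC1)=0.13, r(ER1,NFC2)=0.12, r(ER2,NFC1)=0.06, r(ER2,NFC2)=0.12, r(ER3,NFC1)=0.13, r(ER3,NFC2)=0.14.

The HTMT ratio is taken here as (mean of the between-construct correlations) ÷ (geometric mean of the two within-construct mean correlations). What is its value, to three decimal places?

0.184

Mean heterotrait r = 0.70/6 = 0.1167.
Mean within-ER = 2.15/3 = 0.7167; mean within-NFC = 0.56/1 = 0.5600.
Geometric mean = √(0.7167 × 0.5600) = 0.6335.
HTMT = 0.1167 / 0.6335 = 0.184.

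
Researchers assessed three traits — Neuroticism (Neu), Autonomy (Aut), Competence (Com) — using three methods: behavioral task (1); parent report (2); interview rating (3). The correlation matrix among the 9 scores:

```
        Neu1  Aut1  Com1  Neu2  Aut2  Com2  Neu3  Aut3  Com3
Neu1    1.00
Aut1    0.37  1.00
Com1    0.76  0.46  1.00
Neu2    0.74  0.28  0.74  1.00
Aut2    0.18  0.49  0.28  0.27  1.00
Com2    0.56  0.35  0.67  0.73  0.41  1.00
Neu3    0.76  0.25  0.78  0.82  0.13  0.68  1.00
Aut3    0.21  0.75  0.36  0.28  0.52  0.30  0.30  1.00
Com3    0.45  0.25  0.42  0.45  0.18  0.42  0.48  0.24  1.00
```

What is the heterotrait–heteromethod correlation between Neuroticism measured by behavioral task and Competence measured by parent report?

0.56

Different traits and methods: r(Neu1, Com2) = 0.56.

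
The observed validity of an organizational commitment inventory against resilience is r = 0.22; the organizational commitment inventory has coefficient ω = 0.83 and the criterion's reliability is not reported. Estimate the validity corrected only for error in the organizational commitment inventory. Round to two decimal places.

Single correction: r_c = r_obs / √r_xx = 0.22 / √0.83 = 0.22 / 0.9110 ≈ 0.24.

0.24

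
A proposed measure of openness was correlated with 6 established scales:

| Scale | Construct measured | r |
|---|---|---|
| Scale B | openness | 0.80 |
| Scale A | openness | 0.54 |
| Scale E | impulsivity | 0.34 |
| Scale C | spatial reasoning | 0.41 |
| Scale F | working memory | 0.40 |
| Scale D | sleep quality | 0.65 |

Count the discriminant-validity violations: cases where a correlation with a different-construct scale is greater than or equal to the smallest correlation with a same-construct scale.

Convergent (same construct = openness): Scale B, Scale A.
Smallest convergent = 0.54. Discriminant values: 0.34, 0.41, 0.40, 0.65; count ≥ 0.54 → 1.

1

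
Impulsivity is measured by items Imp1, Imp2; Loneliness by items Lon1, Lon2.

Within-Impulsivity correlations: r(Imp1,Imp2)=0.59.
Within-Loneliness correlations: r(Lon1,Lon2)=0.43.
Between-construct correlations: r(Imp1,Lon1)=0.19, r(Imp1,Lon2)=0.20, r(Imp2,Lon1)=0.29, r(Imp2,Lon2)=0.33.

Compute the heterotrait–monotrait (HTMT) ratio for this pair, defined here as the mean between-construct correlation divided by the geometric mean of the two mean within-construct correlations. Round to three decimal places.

Between-construct mean = 1.01/4 = 0.2525.
Mean within-Imp = 0.59/1 = 0.5900; mean within-Lon = 0.43/1 = 0.4300.
Geometric mean = √(0.5900 × 0.4300) = 0.5037.
HTMT = 0.2525 / 0.5037 = 0.501.

0.501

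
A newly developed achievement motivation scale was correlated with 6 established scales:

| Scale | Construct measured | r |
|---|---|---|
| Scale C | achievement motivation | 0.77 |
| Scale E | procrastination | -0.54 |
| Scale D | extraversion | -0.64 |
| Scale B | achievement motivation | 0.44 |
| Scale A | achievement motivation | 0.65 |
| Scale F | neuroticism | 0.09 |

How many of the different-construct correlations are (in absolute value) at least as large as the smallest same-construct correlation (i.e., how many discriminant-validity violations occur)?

2

Convergent (same construct = achievement motivation): Scale C, Scale B, Scale A.
Smallest convergent = 0.44. Discriminant |r|: 0.54, 0.64, 0.09; count ≥ 0.44 → 2.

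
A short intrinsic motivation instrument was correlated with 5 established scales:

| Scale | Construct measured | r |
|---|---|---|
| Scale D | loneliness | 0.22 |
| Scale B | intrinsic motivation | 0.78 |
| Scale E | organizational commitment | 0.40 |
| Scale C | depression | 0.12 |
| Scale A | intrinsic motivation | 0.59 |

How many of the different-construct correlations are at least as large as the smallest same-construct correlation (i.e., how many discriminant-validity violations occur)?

Convergent (same construct = intrinsic motivation): Scale B, Scale A.
Smallest convergent = 0.59. Discriminant values: 0.22, 0.40, 0.12; count ≥ 0.59 → 0.

0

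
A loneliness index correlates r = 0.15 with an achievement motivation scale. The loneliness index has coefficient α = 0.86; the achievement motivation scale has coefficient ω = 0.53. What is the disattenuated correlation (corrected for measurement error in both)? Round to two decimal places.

0.22

r_true = r_obs / √(r_xx · r_yy) = 0.15 / √(0.86 × 0.53) = 0.15 / √0.4558 = 0.15 / 0.6751 ≈ 0.22.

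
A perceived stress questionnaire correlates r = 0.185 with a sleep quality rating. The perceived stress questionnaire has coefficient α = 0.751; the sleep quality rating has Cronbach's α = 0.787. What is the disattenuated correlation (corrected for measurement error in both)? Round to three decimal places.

0.241

r_true = r_obs / √(r_xx · r_yy) = 0.185 / √(0.751 × 0.787) = 0.185 / √0.591037 = 0.185 / 0.7688 ≈ 0.241.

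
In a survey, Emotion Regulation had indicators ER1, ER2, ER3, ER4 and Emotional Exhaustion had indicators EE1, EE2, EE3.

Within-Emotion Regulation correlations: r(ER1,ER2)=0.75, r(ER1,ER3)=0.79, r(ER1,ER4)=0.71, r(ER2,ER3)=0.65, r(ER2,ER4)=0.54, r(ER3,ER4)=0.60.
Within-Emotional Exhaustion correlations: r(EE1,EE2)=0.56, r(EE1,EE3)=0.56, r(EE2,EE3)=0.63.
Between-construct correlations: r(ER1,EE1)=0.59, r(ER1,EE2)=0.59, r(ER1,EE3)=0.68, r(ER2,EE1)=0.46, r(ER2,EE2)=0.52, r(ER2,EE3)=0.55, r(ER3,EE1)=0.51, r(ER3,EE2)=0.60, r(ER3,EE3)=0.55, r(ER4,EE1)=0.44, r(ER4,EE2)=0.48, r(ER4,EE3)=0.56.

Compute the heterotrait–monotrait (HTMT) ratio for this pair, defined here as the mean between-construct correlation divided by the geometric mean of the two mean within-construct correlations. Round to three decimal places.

0.868

Mean between = 6.53/12 = 0.5442.
Mean within-ER = 4.04/6 = 0.6733; mean within-EE = 1.75/3 = 0.5833.
Geometric mean = √(0.6733 × 0.5833) = 0.6267.
HTMT = 0.5442 / 0.6267 = 0.868.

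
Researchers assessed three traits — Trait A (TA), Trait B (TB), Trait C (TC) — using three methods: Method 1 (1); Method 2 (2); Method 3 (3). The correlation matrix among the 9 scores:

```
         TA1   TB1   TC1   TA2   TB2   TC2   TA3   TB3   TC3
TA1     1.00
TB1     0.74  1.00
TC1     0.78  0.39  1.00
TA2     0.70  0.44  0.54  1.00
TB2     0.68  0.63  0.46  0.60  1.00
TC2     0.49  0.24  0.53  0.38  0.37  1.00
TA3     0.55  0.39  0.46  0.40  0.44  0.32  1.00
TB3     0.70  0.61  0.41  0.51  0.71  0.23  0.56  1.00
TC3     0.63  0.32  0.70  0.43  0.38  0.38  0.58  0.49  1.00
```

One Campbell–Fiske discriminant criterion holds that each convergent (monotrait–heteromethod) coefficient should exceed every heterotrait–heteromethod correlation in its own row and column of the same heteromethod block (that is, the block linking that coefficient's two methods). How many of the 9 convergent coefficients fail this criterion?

Convergent coefficients and their comparison sets:
TA (methods 1·2): 0.70 vs {0.68, 0.44, 0.49, 0.54} → pass.
TA (methods 1·3): 0.55 vs {0.70, 0.39, 0.63, 0.46} → fail.
TA (methods 2·3): 0.40 vs {0.51, 0.44, 0.43, 0.32} → fail.
TB (methods 1·2): 0.63 vs {0.44, 0.68, 0.24, 0.46} → fail.
TB (methods 1·3): 0.61 vs {0.39, 0.70, 0.32, 0.41} → fail.
TB (methods 2·3): 0.71 vs {0.44, 0.51, 0.38, 0.23} → pass.
TC (methods 1·2): 0.53 vs {0.54, 0.49, 0.46, 0.24} → fail.
TC (methods 1·3): 0.70 vs {0.46, 0.63, 0.41, 0.32} → pass.
TC (methods 2·3): 0.38 vs {0.32, 0.43, 0.23, 0.38} → fail.
6 of 9 fail.

6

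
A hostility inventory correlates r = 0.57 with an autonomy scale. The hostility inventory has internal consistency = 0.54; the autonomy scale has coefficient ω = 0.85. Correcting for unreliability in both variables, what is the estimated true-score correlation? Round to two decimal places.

0.84

r_true = r_obs / √(r_xx · r_yy) = 0.57 / √(0.54 × 0.85) = 0.57 / √0.4590 = 0.57 / 0.6775 ≈ 0.84.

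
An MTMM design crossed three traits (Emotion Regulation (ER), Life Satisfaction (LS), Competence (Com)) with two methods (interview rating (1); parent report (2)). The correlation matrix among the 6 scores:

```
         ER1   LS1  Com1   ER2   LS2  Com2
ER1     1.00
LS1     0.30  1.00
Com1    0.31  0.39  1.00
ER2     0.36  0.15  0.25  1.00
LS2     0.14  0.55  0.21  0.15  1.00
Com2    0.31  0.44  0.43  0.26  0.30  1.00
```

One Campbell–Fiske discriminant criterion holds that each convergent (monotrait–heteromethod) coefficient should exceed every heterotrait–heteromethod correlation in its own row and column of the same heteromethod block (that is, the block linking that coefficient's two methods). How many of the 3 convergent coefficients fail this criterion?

1

Each convergent coefficient versus the relevant comparison correlations:
ER (methods 1·2): 0.36 vs {0.14, 0.15, 0.31, 0.25} → pass.
LS (methods 1·2): 0.55 vs {0.15, 0.14, 0.44, 0.21} → pass.
Com (methods 1·2): 0.43 vs {0.25, 0.31, 0.21, 0.44} → fail.
1 of 3 fail.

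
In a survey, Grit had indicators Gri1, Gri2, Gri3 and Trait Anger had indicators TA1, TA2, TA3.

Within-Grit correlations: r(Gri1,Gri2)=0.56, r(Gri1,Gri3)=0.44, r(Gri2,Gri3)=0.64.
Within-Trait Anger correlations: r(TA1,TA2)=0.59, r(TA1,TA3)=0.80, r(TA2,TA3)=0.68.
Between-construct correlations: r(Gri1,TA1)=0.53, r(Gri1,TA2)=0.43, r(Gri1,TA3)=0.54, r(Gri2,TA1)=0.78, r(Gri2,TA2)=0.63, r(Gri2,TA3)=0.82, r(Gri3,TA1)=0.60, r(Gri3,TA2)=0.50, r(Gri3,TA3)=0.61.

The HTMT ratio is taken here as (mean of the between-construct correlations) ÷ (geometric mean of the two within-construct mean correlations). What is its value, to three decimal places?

0.984

Mean between = 5.44/9 = 0.6044.
Mean within-Gri = 1.64/3 = 0.5467; mean within-TA = 2.07/3 = 0.6900.
Geometric mean = √(0.5467 × 0.6900) = 0.6142.
HTMT = 0.6044 / 0.6142 = 0.984.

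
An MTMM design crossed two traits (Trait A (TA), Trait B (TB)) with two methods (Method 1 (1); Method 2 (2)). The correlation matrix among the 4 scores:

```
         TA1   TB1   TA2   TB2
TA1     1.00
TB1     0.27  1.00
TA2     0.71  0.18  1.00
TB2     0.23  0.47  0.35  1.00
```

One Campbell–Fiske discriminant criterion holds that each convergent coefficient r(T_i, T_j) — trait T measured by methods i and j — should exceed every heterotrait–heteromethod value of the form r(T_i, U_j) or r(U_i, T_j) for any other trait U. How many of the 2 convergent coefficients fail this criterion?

Convergent coefficients and their comparison sets:
TA (methods 1·2): 0.71 vs {0.23, 0.18} → pass.
TB (methods 1·2): 0.47 vs {0.18, 0.23} → pass.
0 of 2 fail.

0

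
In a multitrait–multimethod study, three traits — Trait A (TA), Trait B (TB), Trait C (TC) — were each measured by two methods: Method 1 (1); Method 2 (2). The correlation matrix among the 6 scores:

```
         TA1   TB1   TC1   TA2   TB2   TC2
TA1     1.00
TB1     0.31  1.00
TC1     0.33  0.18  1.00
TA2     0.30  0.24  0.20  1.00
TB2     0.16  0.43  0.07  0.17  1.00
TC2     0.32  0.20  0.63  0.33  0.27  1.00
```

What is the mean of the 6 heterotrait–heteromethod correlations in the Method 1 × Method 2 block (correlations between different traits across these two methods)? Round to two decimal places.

HTHM values (method 1 × method 2): 0.16, 0.32, 0.24, 0.20, 0.20, 0.07; mean = 1.19/6 = 0.20.

0.20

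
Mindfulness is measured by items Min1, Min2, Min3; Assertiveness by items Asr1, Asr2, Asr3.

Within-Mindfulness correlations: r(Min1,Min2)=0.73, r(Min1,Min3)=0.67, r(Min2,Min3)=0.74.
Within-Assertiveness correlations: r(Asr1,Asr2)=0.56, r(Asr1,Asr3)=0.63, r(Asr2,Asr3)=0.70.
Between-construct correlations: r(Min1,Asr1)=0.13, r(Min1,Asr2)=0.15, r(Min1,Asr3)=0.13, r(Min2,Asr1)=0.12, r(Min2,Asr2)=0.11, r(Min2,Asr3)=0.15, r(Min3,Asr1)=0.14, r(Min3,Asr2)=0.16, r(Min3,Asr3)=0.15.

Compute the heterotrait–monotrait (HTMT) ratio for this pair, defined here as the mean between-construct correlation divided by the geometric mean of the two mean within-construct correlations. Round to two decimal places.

Mean between = 1.24/9 = 0.1378.
Mean within-Min = 2.14/3 = 0.7133; mean within-Asr = 1.89/3 = 0.6300.
Geometric mean = √(0.7133 × 0.6300) = 0.6704.
HTMT = 0.1378 / 0.6704 = 0.21.

0.21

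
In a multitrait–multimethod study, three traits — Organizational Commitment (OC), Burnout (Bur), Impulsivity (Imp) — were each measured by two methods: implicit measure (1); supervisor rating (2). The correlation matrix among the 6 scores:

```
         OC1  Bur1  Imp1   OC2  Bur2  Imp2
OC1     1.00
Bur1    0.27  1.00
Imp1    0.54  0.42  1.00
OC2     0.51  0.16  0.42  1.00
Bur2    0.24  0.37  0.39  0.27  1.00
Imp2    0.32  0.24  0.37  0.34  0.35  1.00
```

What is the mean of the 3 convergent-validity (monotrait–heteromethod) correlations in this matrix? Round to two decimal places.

0.42

Convergent values: 0.51, 0.37, 0.37; mean = 1.25/3 = 0.42.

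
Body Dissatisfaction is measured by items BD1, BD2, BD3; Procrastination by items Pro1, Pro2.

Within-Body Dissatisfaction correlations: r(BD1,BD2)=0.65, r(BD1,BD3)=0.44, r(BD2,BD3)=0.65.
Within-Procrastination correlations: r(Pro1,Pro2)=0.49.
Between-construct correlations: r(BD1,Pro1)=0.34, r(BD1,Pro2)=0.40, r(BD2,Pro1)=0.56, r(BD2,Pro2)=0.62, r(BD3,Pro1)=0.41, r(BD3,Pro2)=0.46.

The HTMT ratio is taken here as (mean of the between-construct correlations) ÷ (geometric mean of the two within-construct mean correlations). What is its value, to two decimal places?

0.87

Between-construct mean = 2.79/6 = 0.4650.
Mean within-BD = 1.74/3 = 0.5800; mean within-Pro = 0.49/1 = 0.4900.
Geometric mean = √(0.5800 × 0.4900) = 0.5331.
HTMT = 0.4650 / 0.5331 = 0.87.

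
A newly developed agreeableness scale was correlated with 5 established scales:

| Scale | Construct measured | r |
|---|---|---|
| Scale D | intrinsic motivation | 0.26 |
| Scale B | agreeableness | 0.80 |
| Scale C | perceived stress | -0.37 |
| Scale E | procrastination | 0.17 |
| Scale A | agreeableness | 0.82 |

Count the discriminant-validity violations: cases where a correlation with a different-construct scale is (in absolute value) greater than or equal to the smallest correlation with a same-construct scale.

0

Convergent (same construct = agreeableness): Scale B, Scale A.
Smallest convergent = 0.80. Discriminant |r|: 0.26, 0.37, 0.17; count ≥ 0.80 → 0.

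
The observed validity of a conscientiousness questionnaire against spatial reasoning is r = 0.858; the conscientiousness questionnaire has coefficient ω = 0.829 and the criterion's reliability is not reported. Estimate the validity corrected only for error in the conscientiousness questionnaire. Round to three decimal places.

0.942

Single correction: r_c = r_obs / √r_xx = 0.858 / √0.829 = 0.858 / 0.9105 ≈ 0.942.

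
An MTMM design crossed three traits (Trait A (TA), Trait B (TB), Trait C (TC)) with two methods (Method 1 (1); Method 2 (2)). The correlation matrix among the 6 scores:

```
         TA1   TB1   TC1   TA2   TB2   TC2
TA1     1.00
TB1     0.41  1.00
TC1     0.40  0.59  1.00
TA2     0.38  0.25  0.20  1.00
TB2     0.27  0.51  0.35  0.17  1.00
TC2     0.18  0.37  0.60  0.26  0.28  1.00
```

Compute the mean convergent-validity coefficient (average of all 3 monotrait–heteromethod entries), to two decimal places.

0.50

Convergent values: 0.38, 0.51, 0.60; mean = 1.49/3 = 0.50.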